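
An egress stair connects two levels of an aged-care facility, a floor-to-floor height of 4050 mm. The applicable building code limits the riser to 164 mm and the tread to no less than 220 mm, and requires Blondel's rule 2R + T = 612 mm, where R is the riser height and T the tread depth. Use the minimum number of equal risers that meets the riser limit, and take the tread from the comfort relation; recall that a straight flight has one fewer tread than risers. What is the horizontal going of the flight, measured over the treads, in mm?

⌈4050/164⌉ = 25 risers.
Riser R = 4050 / 25 = 162 mm, within the 164 mm limit.
T = 612 − 2·162 = 288 mm, which satisfies the 220 mm minimum.
Going = (25 − 1) × 288 = 6912 mm.

6912 mm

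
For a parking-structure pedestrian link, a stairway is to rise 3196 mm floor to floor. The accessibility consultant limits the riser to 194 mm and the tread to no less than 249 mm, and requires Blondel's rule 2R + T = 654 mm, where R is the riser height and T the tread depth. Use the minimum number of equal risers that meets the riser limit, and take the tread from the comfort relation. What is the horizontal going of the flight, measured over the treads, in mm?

3196 / 194 = 16.474 → round up to 17 risers.
R = 3196 ÷ 17 = 188 mm.
Tread T = 654 − 2 × 188 = 278 mm (≥ 249 mm).
Going = (17 − 1) × 278 = 4448 mm.

4448 mm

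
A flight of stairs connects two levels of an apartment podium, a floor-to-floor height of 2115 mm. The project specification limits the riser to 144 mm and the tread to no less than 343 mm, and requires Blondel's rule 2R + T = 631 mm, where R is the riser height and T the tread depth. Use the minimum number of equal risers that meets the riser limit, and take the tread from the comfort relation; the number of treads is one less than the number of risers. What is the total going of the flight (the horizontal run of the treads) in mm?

4886 mm

⌈2115/144⌉ = 15 risers.
Riser R = 2115 / 15 = 141 mm, within the 144 mm limit.
From 2R + T = 631: T = 631 − 282 = 349 mm.
Treads = 15 − 1 = 14; going = 14 × 349 = 4886 mm.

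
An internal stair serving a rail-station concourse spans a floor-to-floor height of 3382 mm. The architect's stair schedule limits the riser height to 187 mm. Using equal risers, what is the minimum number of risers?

At most 187 each: 3382/187 = 18.09, giving 19 risers.

19 risers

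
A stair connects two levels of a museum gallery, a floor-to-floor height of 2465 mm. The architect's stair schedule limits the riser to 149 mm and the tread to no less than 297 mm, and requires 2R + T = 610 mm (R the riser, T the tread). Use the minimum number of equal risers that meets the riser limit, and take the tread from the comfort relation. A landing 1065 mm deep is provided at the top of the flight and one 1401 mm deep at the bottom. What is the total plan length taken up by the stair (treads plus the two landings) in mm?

2465 / 149 = 16.544 → round up to 17 risers.
Each riser is 2465/17 = 145 mm (≤ 149 mm).
T = 610 − 2·145 = 320 mm, which satisfies the 297 mm minimum.
17 risers give 16 treads; going = 16 × 320 = 5120 mm.
Enclosure = 5120 + 1065 + 1401 = 7586 mm.

7586 mm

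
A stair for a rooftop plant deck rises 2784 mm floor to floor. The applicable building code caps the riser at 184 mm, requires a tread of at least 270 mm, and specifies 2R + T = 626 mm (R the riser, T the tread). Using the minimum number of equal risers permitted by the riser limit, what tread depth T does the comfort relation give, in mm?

⌈2784/184⌉ = 16 risers.
Riser R = 2784 / 16 = 174 mm, within the 184 mm limit.
T = 626 − 2·174 = 278 mm, which satisfies the 270 mm minimum.

278 mm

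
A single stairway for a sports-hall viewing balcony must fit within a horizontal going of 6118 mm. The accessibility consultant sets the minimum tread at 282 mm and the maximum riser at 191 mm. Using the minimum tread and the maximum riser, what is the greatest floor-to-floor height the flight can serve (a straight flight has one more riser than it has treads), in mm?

4202 mm

Treads that fit: ⌊6118 / 282⌋ = 21.
Risers = treads + 1 = 22.
Maximum height = 22 × 191 = 4202 mm.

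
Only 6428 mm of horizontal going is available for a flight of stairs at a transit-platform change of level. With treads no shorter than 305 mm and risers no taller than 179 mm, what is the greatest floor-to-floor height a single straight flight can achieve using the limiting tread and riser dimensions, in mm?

6428 / 305 = 21.08, so 21 treads fit.
Risers = treads + 1 = 22.
Maximum height = 22 × 179 = 3938 mm.

3938 mm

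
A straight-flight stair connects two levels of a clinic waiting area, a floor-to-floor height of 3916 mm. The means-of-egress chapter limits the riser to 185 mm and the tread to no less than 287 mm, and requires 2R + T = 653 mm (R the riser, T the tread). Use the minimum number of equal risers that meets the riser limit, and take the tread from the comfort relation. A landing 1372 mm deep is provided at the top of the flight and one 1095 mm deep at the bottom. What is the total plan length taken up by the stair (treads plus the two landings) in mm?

8704 mm

⌈3916/185⌉ = 22 risers.
Each riser is 3916/22 = 178 mm (≤ 185 mm).
Tread T = 653 − 2 × 178 = 297 mm (≥ 287 mm).
22 risers give 21 treads; going = 21 × 297 = 6237 mm.
Enclosure = 6237 + 1372 + 1095 = 8704 mm.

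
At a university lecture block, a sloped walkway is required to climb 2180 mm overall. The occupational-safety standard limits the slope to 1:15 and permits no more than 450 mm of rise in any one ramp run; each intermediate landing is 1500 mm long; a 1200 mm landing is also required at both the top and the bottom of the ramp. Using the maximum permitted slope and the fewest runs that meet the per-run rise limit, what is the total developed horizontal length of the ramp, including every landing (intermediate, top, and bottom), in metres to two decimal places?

41.10 m

2180 / 450 = 4.84, so 5 ramp runs are needed. That means 4 intermediate landings.
Horizontal run for 2180 mm of rise at 1:15 is 2180 × 15 = 32700 mm.
Intermediate landings: 4 × 1500 = 6000 mm.
Top and bottom landings: 2 × 1200 = 2400 mm.
Total = 32700 + 6000 + 2400 = 41100 mm.
= 41.10 m.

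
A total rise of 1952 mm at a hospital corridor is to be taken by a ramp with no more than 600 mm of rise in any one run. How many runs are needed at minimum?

4 runs

1952 / 600 = 3.253 → round up to 4 ramp runs.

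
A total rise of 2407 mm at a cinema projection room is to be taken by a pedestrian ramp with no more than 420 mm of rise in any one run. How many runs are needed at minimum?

6 runs

2407 / 420 = 5.73, so 6 ramp runs are needed.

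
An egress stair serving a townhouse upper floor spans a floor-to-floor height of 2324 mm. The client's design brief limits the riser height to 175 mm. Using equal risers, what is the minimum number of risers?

14 risers

2324 / 175 = 13.28, so 14 risers are needed.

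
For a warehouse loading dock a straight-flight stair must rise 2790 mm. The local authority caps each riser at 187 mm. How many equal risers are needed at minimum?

15 risers

2790 / 187 = 14.92, so 15 risers are needed.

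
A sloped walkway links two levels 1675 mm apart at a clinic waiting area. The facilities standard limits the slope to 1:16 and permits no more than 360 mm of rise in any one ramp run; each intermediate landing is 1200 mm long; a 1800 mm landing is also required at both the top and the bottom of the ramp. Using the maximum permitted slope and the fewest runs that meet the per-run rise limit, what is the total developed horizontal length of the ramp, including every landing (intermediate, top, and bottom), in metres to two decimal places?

At most 360 each: 1675/360 = 4.65, giving 5 ramp runs. That means 4 intermediate landings.
Ramp run (horizontal) at 1:16: 1675 × 16 = 26800 mm.
4 intermediate landings contribute 4 × 1200 = 4800 mm.
Top and bottom landings: 2 × 1800 = 3600 mm.
Total = 26800 + 4800 + 3600 = 35200 mm.
= 35.20 m.

35.20 m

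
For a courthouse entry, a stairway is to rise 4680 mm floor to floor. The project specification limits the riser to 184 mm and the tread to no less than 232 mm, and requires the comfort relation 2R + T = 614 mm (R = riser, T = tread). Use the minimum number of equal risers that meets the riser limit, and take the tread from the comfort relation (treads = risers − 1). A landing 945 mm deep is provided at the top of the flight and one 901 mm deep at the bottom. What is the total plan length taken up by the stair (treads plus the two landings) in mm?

At most 184 each: 4680/184 = 25.43, giving 26 risers.
R = 4680 ÷ 26 = 180 mm.
T = 614 − 2·180 = 254 mm, which satisfies the 232 mm minimum.
Going = (26 − 1) × 254 = 6350 mm.
Add landings: 6350 + 945 + 901 = 8196 mm.

8196 mm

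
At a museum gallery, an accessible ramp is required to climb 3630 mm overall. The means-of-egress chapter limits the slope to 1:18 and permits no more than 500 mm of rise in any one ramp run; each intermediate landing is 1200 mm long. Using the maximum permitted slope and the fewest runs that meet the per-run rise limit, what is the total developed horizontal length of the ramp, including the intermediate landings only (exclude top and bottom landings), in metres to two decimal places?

73.74 m

3630 / 500 = 7.260 → round up to 8 ramp runs. That means 7 intermediate landings.
Ramp run (horizontal) at 1:18: 3630 × 18 = 65340 mm.
7 intermediate landings contribute 7 × 1200 = 8400 mm.
Total developed length = 65340 + 8400 = 73740 mm.
= 73.74 m.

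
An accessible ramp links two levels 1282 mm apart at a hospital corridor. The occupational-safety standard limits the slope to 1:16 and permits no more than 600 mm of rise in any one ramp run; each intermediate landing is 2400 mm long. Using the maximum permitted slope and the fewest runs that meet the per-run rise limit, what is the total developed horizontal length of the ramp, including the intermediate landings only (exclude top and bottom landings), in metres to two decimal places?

25.31 m

1282 / 600 = 2.137 → round up to 3 ramp runs. That means 2 intermediate landings.
Ramp run (horizontal) at 1:16: 1282 × 16 = 20512 mm.
2 intermediate landings contribute 2 × 2400 = 4800 mm.
Total developed length = 20512 + 4800 = 25312 mm.
= 25.31 m.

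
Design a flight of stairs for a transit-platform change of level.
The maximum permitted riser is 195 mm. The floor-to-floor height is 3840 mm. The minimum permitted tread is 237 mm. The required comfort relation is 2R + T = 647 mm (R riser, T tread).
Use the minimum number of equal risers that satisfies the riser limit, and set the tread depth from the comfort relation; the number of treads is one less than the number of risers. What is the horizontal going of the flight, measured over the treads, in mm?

4997 mm

⌈3840/195⌉ = 20 risers.
Each riser is 3840/20 = 192 mm (≤ 195 mm).
From 2R + T = 647: T = 647 − 384 = 263 mm.
20 risers give 19 treads; going = 19 × 263 = 4997 mm.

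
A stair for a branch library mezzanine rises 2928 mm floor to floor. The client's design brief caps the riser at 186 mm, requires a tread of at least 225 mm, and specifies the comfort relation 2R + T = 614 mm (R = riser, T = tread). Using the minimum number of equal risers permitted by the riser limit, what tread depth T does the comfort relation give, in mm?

At most 186 each: 2928/186 = 15.74, giving 16 risers.
R = 2928 ÷ 16 = 183 mm.
Tread T = 614 − 2 × 183 = 248 mm (≥ 225 mm).

248 mm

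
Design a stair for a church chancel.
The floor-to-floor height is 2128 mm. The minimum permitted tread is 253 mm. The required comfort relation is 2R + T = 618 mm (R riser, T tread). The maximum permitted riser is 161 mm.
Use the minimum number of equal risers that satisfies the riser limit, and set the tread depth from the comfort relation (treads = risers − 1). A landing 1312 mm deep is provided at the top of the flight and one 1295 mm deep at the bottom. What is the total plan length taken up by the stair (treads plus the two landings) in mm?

6689 mm

2128 / 161 = 13.22, so 14 risers are needed.
Riser R = 2128 / 14 = 152 mm, within the 161 mm limit.
Tread T = 618 − 2 × 152 = 314 mm (≥ 253 mm).
Treads = 14 − 1 = 13; going = 13 × 314 = 4082 mm.
Add landings: 4082 + 1312 + 1295 = 6689 mm.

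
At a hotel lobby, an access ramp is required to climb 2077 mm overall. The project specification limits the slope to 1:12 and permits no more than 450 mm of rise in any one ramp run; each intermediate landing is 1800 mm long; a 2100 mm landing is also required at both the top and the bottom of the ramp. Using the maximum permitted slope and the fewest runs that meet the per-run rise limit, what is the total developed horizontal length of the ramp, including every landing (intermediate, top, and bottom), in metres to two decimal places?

36.32 m

At most 450 each: 2077/450 = 4.62, giving 5 ramp runs. That means 4 intermediate landings.
Horizontal run for 2077 mm of rise at 1:12 is 2077 × 12 = 24924 mm.
Intermediate landings: 4 × 1800 = 7200 mm.
Top and bottom landings: 2 × 2100 = 4200 mm.
Total = 24924 + 7200 + 4200 = 36324 mm.
= 36.32 m.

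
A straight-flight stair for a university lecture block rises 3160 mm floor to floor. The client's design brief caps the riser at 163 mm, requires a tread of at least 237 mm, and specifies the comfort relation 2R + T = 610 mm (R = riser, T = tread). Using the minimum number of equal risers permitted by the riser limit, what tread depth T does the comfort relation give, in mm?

At most 163 each: 3160/163 = 19.39, giving 20 risers.
R = 3160 ÷ 20 = 158 mm.
Tread T = 610 − 2 × 158 = 294 mm (≥ 237 mm).

294 mm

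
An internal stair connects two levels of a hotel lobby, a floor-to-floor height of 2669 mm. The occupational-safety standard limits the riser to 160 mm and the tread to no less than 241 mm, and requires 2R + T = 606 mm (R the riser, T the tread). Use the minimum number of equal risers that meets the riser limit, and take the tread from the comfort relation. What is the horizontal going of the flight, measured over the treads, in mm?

At most 160 each: 2669/160 = 16.68, giving 17 risers.
R = 2669 ÷ 17 = 157 mm.
Tread T = 606 − 2 × 157 = 292 mm (≥ 241 mm).
Treads = 17 − 1 = 16; going = 16 × 292 = 4672 mm.

4672 mm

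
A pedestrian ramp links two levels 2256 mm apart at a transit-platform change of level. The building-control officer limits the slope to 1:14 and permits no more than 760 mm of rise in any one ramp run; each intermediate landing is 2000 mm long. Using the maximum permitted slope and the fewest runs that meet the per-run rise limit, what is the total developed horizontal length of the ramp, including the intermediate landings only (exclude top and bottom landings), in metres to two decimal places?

⌈2256/760⌉ = 3 ramp runs. That means 2 intermediate landings.
Horizontal run for 2256 mm of rise at 1:14 is 2256 × 14 = 31584 mm.
Intermediate landings: 2 × 2000 = 4000 mm.
Developed length = 31584 + 4000 = 35584 mm.
= 35.58 m.

35.58 m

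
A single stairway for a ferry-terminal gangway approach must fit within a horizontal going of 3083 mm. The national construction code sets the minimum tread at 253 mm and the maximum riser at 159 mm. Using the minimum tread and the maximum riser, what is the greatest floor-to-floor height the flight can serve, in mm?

3083 / 253 = 12.19, so 12 treads fit.
Risers = treads + 1 = 13.
Maximum height = 13 × 159 = 2067 mm.

2067 mm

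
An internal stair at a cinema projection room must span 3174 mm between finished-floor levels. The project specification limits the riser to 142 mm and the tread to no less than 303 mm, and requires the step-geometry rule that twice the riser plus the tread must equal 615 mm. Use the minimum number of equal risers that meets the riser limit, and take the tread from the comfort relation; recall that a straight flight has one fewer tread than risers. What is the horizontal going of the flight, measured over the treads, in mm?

7458 mm

3174 / 142 = 22.35, so 23 risers are needed.
R = 3174 ÷ 23 = 138 mm.
From 2R + T = 615: T = 615 − 276 = 339 mm.
Treads = 23 − 1 = 22; going = 22 × 339 = 7458 mm.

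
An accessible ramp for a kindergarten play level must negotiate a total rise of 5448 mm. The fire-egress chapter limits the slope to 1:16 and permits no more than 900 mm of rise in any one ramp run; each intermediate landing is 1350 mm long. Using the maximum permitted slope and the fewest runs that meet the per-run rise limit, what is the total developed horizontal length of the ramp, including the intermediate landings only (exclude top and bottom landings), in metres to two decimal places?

95.27 m

5448 / 900 = 6.053 → round up to 7 ramp runs. That means 6 intermediate landings.
Horizontal run for 5448 mm of rise at 1:16 is 5448 × 16 = 87168 mm.
Intermediate landings: 6 × 1350 = 8100 mm.
Developed length = 87168 + 8100 = 95268 mm.
= 95.27 m.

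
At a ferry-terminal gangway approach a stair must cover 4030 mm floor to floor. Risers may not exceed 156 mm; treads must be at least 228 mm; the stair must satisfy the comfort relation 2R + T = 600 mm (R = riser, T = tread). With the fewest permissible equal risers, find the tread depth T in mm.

At most 156 each: 4030/156 = 25.83, giving 26 risers.
R = 4030 ÷ 26 = 155 mm.
From 2R + T = 600: T = 600 − 310 = 290 mm.

290 mm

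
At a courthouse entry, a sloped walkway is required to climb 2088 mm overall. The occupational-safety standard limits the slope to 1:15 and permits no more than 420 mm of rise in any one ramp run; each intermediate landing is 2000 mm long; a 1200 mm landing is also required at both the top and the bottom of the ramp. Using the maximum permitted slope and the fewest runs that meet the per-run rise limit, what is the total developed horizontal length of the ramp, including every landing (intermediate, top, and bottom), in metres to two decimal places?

2088 / 420 = 4.97, so 5 ramp runs are needed. That means 4 intermediate landings.
Ramp run (horizontal) at 1:15: 2088 × 15 = 31320 mm.
Intermediate landings: 4 × 2000 = 8000 mm.
Top and bottom landings: 2 × 1200 = 2400 mm.
Total = 31320 + 8000 + 2400 = 41720 mm.
= 41.72 m.

41.72 m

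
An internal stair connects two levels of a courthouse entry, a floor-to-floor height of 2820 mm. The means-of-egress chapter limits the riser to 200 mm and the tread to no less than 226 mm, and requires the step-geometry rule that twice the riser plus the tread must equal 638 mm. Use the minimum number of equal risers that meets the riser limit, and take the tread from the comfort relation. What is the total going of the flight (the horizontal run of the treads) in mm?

2820 / 200 = 14.10, so 15 risers are needed.
Riser R = 2820 / 15 = 188 mm, within the 200 mm limit.
T = 638 − 2·188 = 262 mm, which satisfies the 226 mm minimum.
15 risers give 14 treads; going = 14 × 262 = 3668 mm.

3668 mm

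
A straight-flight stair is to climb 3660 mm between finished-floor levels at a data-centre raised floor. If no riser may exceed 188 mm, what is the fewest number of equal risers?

At most 188 each: 3660/188 = 19.47, giving 20 risers.

20 risers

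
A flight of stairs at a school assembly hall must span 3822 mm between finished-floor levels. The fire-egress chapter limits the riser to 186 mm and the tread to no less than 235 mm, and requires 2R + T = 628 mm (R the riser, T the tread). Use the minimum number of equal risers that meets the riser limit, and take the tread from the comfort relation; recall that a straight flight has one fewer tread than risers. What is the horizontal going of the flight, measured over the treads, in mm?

At most 186 each: 3822/186 = 20.55, giving 21 risers.
Riser R = 3822 / 21 = 182 mm, within the 186 mm limit.
T = 628 − 2·182 = 264 mm, which satisfies the 235 mm minimum.
Treads = 21 − 1 = 20; going = 20 × 264 = 5280 mm.

5280 mm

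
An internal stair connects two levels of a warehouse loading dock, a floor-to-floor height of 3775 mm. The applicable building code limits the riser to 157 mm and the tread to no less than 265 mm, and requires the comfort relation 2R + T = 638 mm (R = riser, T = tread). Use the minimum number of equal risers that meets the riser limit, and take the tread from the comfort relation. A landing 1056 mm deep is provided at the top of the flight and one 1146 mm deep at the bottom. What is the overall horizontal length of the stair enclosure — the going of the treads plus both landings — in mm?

⌈3775/157⌉ = 25 risers.
R = 3775 ÷ 25 = 151 mm.
From 2R + T = 638: T = 638 − 302 = 336 mm.
25 risers give 24 treads; going = 24 × 336 = 8064 mm.
Enclosure = 8064 + 1056 + 1146 = 10266 mm.

10266 mm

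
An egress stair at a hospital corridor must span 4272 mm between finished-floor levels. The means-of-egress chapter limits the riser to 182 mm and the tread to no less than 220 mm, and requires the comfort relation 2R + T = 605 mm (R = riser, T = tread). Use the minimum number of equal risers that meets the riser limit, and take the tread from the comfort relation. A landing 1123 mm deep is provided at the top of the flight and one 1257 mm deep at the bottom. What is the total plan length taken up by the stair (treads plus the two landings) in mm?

8107 mm

⌈4272/182⌉ = 24 risers.
R = 4272 ÷ 24 = 178 mm.
T = 605 − 2·178 = 249 mm, which satisfies the 220 mm minimum.
Treads = 24 − 1 = 23; going = 23 × 249 = 5727 mm.
Add landings: 5727 + 1123 + 1257 = 8107 mm.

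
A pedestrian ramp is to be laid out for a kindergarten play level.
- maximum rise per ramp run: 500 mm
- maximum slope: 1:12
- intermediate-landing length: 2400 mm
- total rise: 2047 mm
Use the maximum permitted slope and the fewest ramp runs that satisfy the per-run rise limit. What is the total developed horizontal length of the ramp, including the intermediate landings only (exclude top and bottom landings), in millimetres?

2047 / 500 = 4.09, so 5 ramp runs are needed. That means 4 intermediate landings.
Horizontal run for 2047 mm of rise at 1:12 is 2047 × 12 = 24564 mm.
Intermediate landings: 4 × 2400 = 9600 mm.
Developed length = 24564 + 9600 = 34164 mm.

34164 mm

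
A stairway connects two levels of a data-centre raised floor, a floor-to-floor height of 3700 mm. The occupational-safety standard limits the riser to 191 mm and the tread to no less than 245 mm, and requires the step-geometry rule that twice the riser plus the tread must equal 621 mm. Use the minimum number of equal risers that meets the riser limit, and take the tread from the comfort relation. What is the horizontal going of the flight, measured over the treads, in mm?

3700 / 191 = 19.372 → round up to 20 risers.
R = 3700 ÷ 20 = 185 mm.
Tread T = 621 − 2 × 185 = 251 mm (≥ 245 mm).
20 risers give 19 treads; going = 19 × 251 = 4769 mm.

4769 mm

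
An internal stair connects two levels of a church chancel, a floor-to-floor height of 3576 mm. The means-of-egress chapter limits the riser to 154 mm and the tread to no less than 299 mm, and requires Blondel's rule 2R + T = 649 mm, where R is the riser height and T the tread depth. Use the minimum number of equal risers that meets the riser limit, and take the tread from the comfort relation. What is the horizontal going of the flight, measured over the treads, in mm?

⌈3576/154⌉ = 24 risers.
Riser R = 3576 / 24 = 149 mm, within the 154 mm limit.
T = 649 − 2·149 = 351 mm, which satisfies the 299 mm minimum.
24 risers give 23 treads; going = 23 × 351 = 8073 mm.

8073 mm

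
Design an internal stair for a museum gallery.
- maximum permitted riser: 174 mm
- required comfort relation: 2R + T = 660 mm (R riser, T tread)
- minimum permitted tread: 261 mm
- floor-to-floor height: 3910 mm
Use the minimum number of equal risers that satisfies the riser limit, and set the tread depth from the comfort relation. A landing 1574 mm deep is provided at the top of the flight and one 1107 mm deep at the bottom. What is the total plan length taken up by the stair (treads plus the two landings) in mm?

3910 / 174 = 22.471 → round up to 23 risers.
Each riser is 3910/23 = 170 mm (≤ 174 mm).
Tread T = 660 − 2 × 170 = 320 mm (≥ 261 mm).
Treads = 23 − 1 = 22; going = 22 × 320 = 7040 mm.
Add landings: 7040 + 1574 + 1107 = 9721 mm.

9721 mm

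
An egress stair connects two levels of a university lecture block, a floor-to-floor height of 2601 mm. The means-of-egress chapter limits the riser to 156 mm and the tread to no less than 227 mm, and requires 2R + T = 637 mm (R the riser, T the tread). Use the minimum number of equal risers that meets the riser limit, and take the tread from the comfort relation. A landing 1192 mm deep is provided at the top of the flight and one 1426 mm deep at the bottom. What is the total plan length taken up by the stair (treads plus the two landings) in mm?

2601 / 156 = 16.673 → round up to 17 risers.
Each riser is 2601/17 = 153 mm (≤ 156 mm).
From 2R + T = 637: T = 637 − 306 = 331 mm.
17 risers give 16 treads; going = 16 × 331 = 5296 mm.
Add landings: 5296 + 1192 + 1426 = 7914 mm.

7914 mm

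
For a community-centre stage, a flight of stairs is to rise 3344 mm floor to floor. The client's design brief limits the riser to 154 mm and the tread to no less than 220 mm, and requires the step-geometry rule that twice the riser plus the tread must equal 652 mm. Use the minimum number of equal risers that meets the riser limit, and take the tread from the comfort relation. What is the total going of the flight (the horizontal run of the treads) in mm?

7308 mm

At most 154 each: 3344/154 = 21.71, giving 22 risers.
Riser R = 3344 / 22 = 152 mm, within the 154 mm limit.
T = 652 − 2·152 = 348 mm, which satisfies the 220 mm minimum.
Treads = 22 − 1 = 21; going = 21 × 348 = 7308 mm.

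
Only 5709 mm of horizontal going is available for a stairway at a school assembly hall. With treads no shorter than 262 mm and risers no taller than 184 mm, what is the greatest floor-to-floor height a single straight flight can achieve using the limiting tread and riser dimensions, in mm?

Treads that fit: ⌊5709 / 262⌋ = 21.
Risers = treads + 1 = 22.
Maximum height = 22 × 184 = 4048 mm.

4048 mm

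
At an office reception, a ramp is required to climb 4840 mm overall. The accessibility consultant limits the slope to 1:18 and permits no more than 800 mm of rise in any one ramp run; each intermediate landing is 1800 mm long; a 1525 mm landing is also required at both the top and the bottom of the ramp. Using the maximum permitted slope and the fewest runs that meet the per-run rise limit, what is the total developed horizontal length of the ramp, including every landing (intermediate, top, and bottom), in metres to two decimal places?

⌈4840/800⌉ = 7 ramp runs. That means 6 intermediate landings.
Horizontal run for 4840 mm of rise at 1:18 is 4840 × 18 = 87120 mm.
Intermediate landings: 6 × 1800 = 10800 mm.
Top and bottom landings: 2 × 1525 = 3050 mm.
Total = 87120 + 10800 + 3050 = 100970 mm.
= 100.97 m.

100.97 m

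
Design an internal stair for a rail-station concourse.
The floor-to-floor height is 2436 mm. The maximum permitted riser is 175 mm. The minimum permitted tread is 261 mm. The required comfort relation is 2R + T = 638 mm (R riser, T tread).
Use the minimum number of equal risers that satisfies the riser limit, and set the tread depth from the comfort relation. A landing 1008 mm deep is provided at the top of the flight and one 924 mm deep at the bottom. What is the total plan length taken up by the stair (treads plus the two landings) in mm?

2436 / 175 = 13.92, so 14 risers are needed.
Each riser is 2436/14 = 174 mm (≤ 175 mm).
Tread T = 638 − 2 × 174 = 290 mm (≥ 261 mm).
Treads = 14 − 1 = 13; going = 13 × 290 = 3770 mm.
Enclosure = 3770 + 1008 + 924 = 5702 mm.

5702 mm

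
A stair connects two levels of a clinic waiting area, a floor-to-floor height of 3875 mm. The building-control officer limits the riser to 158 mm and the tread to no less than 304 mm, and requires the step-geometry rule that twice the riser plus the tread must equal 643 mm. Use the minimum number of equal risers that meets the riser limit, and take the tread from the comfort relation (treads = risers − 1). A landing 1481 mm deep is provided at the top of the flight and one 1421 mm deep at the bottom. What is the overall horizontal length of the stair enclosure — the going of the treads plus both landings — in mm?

At most 158 each: 3875/158 = 24.53, giving 25 risers.
Riser R = 3875 / 25 = 155 mm, within the 158 mm limit.
Tread T = 643 − 2 × 155 = 333 mm (≥ 304 mm).
Treads = 25 − 1 = 24; going = 24 × 333 = 7992 mm.
Add landings: 7992 + 1481 + 1421 = 10894 mm.

10894 mm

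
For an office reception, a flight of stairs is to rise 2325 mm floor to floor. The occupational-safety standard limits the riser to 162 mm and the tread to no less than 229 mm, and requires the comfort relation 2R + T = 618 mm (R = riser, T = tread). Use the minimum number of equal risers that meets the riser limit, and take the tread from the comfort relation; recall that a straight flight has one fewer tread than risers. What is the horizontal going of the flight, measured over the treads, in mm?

4312 mm

⌈2325/162⌉ = 15 risers.
Riser R = 2325 / 15 = 155 mm, within the 162 mm limit.
Tread T = 618 − 2 × 155 = 308 mm (≥ 229 mm).
15 risers give 14 treads; going = 14 × 308 = 4312 mm.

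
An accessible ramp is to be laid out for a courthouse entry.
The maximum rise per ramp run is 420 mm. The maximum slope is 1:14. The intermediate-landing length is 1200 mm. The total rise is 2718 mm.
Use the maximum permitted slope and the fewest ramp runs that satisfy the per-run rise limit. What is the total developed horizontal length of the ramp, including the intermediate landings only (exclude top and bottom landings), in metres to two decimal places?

45.25 m

At most 420 each: 2718/420 = 6.47, giving 7 ramp runs. That means 6 intermediate landings.
Horizontal run for 2718 mm of rise at 1:14 is 2718 × 14 = 38052 mm.
Intermediate landings: 6 × 1200 = 7200 mm.
Developed length = 38052 + 7200 = 45252 mm.
= 45.25 m.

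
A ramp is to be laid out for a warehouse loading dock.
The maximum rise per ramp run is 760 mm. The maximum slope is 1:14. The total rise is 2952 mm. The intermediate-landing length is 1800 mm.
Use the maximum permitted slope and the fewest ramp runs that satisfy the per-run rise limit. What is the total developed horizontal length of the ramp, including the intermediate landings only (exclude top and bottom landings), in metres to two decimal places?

46.73 m

2952 / 760 = 3.884 → round up to 4 ramp runs. That means 3 intermediate landings.
Horizontal run for 2952 mm of rise at 1:14 is 2952 × 14 = 41328 mm.
Intermediate landings: 3 × 1800 = 5400 mm.
Total developed length = 41328 + 5400 = 46728 mm.
= 46.73 m.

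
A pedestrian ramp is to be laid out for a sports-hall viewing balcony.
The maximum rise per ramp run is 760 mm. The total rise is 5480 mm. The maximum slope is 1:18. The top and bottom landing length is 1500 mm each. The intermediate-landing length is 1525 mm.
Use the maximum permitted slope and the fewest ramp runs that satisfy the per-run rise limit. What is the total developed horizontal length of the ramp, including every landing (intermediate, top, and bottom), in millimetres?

At most 760 each: 5480/760 = 7.21, giving 8 ramp runs. That means 7 intermediate landings.
Ramp run (horizontal) at 1:18: 5480 × 18 = 98640 mm.
Intermediate landings: 7 × 1525 = 10675 mm.
Top and bottom landings: 2 × 1500 = 3000 mm.
Total = 98640 + 10675 + 3000 = 112315 mm.

112315 mm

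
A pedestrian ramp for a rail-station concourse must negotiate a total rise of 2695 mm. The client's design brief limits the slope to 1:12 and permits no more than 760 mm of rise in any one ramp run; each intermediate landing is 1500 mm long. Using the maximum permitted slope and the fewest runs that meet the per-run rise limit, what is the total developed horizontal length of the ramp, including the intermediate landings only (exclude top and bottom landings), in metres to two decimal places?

36.84 m

⌈2695/760⌉ = 4 ramp runs. That means 3 intermediate landings.
Horizontal run for 2695 mm of rise at 1:12 is 2695 × 12 = 32340 mm.
Intermediate landings: 3 × 1500 = 4500 mm.
Developed length = 32340 + 4500 = 36840 mm.
= 36.84 m.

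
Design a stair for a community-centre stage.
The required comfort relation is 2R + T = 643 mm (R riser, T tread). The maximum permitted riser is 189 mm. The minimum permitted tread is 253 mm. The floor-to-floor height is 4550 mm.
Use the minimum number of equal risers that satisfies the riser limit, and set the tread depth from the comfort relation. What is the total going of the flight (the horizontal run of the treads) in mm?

At most 189 each: 4550/189 = 24.07, giving 25 risers.
R = 4550 ÷ 25 = 182 mm.
From 2R + T = 643: T = 643 − 364 = 279 mm.
25 risers give 24 treads; going = 24 × 279 = 6696 mm.

6696 mm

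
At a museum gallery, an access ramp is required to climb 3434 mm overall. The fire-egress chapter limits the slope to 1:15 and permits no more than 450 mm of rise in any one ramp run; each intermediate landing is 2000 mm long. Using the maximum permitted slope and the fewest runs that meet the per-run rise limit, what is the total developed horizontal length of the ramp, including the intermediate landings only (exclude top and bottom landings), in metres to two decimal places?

65.51 m

At most 450 each: 3434/450 = 7.63, giving 8 ramp runs. That means 7 intermediate landings.
Ramp run (horizontal) at 1:15: 3434 × 15 = 51510 mm.
Intermediate landings: 7 × 2000 = 14000 mm.
Total developed length = 51510 + 14000 = 65510 mm.
= 65.51 m.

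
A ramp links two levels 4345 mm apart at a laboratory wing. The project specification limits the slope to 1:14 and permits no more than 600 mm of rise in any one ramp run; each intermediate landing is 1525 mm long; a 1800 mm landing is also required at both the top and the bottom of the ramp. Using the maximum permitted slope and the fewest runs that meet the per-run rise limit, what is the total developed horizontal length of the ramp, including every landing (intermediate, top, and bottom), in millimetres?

At most 600 each: 4345/600 = 7.24, giving 8 ramp runs. That means 7 intermediate landings.
Ramp run (horizontal) at 1:14: 4345 × 14 = 60830 mm.
7 intermediate landings contribute 7 × 1525 = 10675 mm.
Top and bottom landings: 2 × 1800 = 3600 mm.
Total = 60830 + 10675 + 3600 = 75105 mm.

75105 mm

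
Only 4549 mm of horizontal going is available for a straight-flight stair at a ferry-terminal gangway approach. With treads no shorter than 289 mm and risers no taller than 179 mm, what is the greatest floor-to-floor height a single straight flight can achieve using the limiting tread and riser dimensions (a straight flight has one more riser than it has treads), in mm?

4549 / 289 = 15.74, so 15 treads fit.
Risers = treads + 1 = 16.
Maximum height = 16 × 179 = 2864 mm.

2864 mm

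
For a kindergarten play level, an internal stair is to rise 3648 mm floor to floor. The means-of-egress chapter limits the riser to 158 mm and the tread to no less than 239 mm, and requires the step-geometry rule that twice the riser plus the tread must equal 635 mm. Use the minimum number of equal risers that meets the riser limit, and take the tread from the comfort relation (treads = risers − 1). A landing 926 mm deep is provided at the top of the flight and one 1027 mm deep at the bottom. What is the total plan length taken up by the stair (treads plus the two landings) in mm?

⌈3648/158⌉ = 24 risers.
R = 3648 ÷ 24 = 152 mm.
Tread T = 635 − 2 × 152 = 331 mm (≥ 239 mm).
Going = (24 − 1) × 331 = 7613 mm.
Enclosure = 7613 + 926 + 1027 = 9566 mm.

9566 mm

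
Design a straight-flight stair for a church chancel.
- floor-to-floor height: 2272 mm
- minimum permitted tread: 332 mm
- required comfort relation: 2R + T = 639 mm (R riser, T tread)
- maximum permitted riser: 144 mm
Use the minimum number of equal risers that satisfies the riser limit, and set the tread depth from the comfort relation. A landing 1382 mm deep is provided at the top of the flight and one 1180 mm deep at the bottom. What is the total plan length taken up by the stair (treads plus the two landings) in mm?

7887 mm

At most 144 each: 2272/144 = 15.78, giving 16 risers.
R = 2272 ÷ 16 = 142 mm.
T = 639 − 2·142 = 355 mm, which satisfies the 332 mm minimum.
16 risers give 15 treads; going = 15 × 355 = 5325 mm.
Enclosure = 5325 + 1382 + 1180 = 7887 mm.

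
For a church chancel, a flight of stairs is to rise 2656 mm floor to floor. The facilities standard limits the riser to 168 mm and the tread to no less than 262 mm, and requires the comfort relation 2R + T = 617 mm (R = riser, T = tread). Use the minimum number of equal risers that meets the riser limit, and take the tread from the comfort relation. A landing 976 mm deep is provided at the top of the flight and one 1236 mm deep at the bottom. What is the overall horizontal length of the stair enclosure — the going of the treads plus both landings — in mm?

⌈2656/168⌉ = 16 risers.
Each riser is 2656/16 = 166 mm (≤ 168 mm).
T = 617 − 2·166 = 285 mm, which satisfies the 262 mm minimum.
Going = (16 − 1) × 285 = 4275 mm.
Add landings: 4275 + 976 + 1236 = 6487 mm.

6487 mm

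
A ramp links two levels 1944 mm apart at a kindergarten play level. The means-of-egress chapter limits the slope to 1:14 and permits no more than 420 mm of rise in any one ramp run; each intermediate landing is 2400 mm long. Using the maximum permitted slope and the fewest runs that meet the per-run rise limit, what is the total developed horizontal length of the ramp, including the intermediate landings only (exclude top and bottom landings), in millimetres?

⌈1944/420⌉ = 5 ramp runs. That means 4 intermediate landings.
Horizontal run for 1944 mm of rise at 1:14 is 1944 × 14 = 27216 mm.
Intermediate landings: 4 × 2400 = 9600 mm.
Developed length = 27216 + 9600 = 36816 mm.

36816 mm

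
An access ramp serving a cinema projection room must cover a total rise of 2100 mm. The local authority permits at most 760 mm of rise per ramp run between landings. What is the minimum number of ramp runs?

3 runs

⌈2100/760⌉ = 3 ramp runs.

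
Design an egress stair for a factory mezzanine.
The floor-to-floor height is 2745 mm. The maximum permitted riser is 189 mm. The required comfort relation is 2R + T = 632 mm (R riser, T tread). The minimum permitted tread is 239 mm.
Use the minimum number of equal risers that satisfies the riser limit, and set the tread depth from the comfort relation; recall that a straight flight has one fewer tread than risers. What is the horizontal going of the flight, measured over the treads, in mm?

⌈2745/189⌉ = 15 risers.
Riser R = 2745 / 15 = 183 mm, within the 189 mm limit.
From 2R + T = 632: T = 632 − 366 = 266 mm.
15 risers give 14 treads; going = 14 × 266 = 3724 mm.

3724 mm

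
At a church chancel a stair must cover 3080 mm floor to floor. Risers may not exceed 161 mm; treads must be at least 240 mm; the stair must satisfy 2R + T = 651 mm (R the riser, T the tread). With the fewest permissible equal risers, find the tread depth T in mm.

At most 161 each: 3080/161 = 19.13, giving 20 risers.
Each riser is 3080/20 = 154 mm (≤ 161 mm).
From 2R + T = 651: T = 651 − 308 = 343 mm.

343 mm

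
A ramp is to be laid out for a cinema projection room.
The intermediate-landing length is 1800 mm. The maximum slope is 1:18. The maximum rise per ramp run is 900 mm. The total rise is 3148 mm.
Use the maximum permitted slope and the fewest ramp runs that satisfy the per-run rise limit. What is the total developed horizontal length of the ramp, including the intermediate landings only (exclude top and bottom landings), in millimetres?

⌈3148/900⌉ = 4 ramp runs. That means 3 intermediate landings.
Ramp run (horizontal) at 1:18: 3148 × 18 = 56664 mm.
Intermediate landings: 3 × 1800 = 5400 mm.
Total developed length = 56664 + 5400 = 62064 mm.

62064 mm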